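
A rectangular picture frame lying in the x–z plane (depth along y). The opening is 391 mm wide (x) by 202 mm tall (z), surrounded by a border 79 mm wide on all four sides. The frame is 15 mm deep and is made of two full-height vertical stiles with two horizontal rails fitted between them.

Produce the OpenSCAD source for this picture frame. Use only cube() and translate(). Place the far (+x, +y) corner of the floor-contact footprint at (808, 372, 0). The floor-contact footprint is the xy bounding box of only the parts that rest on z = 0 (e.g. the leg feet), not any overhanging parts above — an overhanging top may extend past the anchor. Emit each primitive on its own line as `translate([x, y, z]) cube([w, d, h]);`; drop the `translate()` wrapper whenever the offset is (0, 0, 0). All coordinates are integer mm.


translate([259, 357, 0]) cube([79, 15, 360]);
translate([729, 357, 0]) cube([79, 15, 360]);
translate([338, 357, 0]) cube([391, 15, 79]);
translate([338, 357, 281]) cube([391, 15, 79]);


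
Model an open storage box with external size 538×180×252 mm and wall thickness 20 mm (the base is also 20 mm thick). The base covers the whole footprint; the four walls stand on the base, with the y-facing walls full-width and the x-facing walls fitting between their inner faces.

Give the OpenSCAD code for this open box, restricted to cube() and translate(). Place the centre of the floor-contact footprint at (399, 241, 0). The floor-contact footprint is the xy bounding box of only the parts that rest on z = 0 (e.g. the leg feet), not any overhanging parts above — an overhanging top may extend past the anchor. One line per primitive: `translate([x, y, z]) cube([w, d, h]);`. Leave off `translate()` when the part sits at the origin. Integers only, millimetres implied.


translate([130, 151, 0]) cube([538, 180, 20]);
translate([130, 151, 20]) cube([538, 20, 232]);
translate([130, 311, 20]) cube([538, 20, 232]);
translate([130, 171, 20]) cube([20, 140, 232]);
translate([648, 171, 20]) cube([20, 140, 232]);


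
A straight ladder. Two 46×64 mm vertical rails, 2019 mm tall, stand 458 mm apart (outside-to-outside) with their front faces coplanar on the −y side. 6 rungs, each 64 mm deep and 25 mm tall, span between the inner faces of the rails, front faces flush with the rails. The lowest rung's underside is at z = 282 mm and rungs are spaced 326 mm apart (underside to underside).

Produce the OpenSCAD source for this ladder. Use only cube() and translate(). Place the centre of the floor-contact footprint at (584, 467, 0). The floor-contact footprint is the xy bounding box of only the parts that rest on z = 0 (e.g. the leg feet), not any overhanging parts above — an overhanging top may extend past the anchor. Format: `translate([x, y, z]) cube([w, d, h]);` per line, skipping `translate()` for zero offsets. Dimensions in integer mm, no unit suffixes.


// rung span = 458 - 2*46 = 366
// rung[k] z = 282 + k*326
translate([355, 435, 0]) cube([46, 64, 2019]);
translate([767, 435, 0]) cube([46, 64, 2019]);
translate([401, 435, 282]) cube([366, 64, 25]);
translate([401, 435, 608]) cube([366, 64, 25]);
translate([401, 435, 934]) cube([366, 64, 25]);
translate([401, 435, 1260]) cube([366, 64, 25]);
translate([401, 435, 1586]) cube([366, 64, 25]);
translate([401, 435, 1912]) cube([366, 64, 25]);


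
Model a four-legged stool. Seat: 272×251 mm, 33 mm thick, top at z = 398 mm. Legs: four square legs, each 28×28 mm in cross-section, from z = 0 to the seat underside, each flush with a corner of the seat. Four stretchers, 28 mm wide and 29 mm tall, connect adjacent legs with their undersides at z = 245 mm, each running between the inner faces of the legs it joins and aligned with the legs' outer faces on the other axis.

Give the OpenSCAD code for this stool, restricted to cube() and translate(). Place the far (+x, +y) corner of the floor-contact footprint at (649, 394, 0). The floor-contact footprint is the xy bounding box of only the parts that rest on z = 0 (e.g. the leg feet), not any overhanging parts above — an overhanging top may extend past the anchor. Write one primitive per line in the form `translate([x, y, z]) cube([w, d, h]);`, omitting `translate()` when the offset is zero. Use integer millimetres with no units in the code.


translate([377, 143, 365]) cube([272, 251, 33]);
translate([377, 143, 0]) cube([28, 28, 365]);
translate([621, 143, 0]) cube([28, 28, 365]);
translate([377, 366, 0]) cube([28, 28, 365]);
translate([621, 366, 0]) cube([28, 28, 365]);
translate([405, 143, 245]) cube([216, 28, 29]);
translate([405, 366, 245]) cube([216, 28, 29]);
translate([377, 171, 245]) cube([28, 195, 29]);
translate([621, 171, 245]) cube([28, 195, 29]);


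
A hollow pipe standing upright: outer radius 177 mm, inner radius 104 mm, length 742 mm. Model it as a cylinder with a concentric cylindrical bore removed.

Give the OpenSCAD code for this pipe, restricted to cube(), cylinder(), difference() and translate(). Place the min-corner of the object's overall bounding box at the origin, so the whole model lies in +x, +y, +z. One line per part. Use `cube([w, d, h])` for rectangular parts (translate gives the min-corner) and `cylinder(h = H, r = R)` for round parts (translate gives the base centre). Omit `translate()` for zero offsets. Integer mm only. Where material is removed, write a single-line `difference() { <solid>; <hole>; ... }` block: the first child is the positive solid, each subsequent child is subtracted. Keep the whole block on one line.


difference() { translate([177, 177, 0]) cylinder(h = 742, r = 177); translate([177, 177, 0]) cylinder(h = 742, r = 104); }


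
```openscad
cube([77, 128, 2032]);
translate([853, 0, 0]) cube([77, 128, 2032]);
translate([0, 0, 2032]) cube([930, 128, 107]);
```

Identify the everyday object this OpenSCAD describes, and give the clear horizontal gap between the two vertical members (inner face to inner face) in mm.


A door frame. The clear opening width is 776 mm.

Two 2032 mm tall posts with a header on top — a door frame. The left jamb is 77 mm wide at x = 0; the right jamb starts at x = 853. The clear opening is 853 − 77 = 776 mm.


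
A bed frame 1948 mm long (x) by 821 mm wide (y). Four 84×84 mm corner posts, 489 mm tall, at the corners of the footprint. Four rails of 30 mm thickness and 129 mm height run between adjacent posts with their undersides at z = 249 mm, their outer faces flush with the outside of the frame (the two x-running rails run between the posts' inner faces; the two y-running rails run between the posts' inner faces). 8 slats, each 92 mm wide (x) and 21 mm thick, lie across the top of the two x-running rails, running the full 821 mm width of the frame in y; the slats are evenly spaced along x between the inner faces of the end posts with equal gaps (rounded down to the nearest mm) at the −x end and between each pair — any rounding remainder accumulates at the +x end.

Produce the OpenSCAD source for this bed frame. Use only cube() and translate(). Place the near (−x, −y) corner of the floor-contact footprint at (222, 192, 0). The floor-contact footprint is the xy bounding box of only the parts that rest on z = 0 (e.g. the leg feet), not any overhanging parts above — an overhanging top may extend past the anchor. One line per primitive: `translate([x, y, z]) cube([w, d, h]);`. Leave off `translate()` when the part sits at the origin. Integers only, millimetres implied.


// slat z = rail_z + rail_h = 249 + 129 = 378
// slat gap = ⌊(1780 − 8·92) / 9⌋ = 116
translate([222, 192, 0]) cube([84, 84, 489]);
translate([222, 929, 0]) cube([84, 84, 489]);
translate([2086, 192, 0]) cube([84, 84, 489]);
translate([2086, 929, 0]) cube([84, 84, 489]);
translate([306, 192, 249]) cube([1780, 30, 129]);
translate([306, 983, 249]) cube([1780, 30, 129]);
translate([222, 276, 249]) cube([30, 653, 129]);
translate([2140, 276, 249]) cube([30, 653, 129]);
translate([422, 192, 378]) cube([92, 821, 21]);
translate([630, 192, 378]) cube([92, 821, 21]);
translate([838, 192, 378]) cube([92, 821, 21]);
translate([1046, 192, 378]) cube([92, 821, 21]);
translate([1254, 192, 378]) cube([92, 821, 21]);
translate([1462, 192, 378]) cube([92, 821, 21]);
translate([1670, 192, 378]) cube([92, 821, 21]);
translate([1878, 192, 378]) cube([92, 821, 21]);


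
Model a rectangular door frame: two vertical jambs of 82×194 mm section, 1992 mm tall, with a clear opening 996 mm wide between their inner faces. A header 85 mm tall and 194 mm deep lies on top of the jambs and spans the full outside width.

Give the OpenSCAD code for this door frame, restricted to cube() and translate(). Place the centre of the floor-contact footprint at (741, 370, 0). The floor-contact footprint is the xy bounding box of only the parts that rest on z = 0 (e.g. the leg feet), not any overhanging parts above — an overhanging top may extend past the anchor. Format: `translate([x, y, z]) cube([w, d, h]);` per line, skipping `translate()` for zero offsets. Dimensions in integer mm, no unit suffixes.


translate([161, 273, 0]) cube([82, 194, 1992]);
translate([1239, 273, 0]) cube([82, 194, 1992]);
translate([161, 273, 1992]) cube([1160, 194, 85]);


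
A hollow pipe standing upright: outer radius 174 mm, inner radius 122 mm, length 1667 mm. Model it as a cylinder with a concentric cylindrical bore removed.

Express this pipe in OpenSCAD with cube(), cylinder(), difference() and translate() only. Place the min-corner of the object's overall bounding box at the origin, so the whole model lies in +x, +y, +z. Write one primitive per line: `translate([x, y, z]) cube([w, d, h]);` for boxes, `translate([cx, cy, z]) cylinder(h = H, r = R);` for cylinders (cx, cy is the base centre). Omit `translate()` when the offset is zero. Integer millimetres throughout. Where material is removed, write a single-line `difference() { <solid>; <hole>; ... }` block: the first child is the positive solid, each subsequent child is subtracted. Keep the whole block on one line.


difference() { translate([174, 174, 0]) cylinder(h = 1667, r = 174); translate([174, 174, 0]) cylinder(h = 1667, r = 122); }


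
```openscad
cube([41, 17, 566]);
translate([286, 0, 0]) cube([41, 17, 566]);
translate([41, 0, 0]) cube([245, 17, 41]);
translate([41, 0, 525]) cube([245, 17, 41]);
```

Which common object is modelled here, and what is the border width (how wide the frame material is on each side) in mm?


A picture frame. The border width is 41 mm.

Four thin pieces enclosing a rectangular opening — a picture frame. The two full-height stiles are 566 mm tall; the top rail sits at z = 525 and is 41 mm tall, so the border above the opening is 566 − 525 = 41 mm, matching the stile x-width.


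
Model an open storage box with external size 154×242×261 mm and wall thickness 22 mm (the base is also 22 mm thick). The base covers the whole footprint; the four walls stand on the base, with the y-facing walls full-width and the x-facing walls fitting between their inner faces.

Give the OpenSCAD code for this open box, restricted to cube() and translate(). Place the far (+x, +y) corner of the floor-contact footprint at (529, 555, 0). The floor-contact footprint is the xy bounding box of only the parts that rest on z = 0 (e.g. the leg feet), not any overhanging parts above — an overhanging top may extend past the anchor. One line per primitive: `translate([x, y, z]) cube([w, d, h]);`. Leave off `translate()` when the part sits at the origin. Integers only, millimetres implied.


translate([375, 313, 0]) cube([154, 242, 22]);
translate([375, 313, 22]) cube([154, 22, 239]);
translate([375, 533, 22]) cube([154, 22, 239]);
translate([375, 335, 22]) cube([22, 198, 239]);
translate([507, 335, 22]) cube([22, 198, 239]);


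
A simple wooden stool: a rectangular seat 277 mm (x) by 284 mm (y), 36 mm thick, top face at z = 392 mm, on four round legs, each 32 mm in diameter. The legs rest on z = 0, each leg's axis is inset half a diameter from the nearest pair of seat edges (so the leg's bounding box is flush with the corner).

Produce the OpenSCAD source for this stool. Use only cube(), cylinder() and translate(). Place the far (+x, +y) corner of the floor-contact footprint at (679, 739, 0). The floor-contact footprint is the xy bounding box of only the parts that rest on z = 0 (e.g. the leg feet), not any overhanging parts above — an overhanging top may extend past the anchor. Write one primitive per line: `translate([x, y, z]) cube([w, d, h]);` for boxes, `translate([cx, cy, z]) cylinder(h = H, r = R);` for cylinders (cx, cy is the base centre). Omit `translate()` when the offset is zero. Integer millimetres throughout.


// leg_h = 392 - 36 = 356
translate([402, 455, 356]) cube([277, 284, 36]);
translate([418, 471, 0]) cylinder(h = 356, r = 16);
translate([663, 471, 0]) cylinder(h = 356, r = 16);
translate([418, 723, 0]) cylinder(h = 356, r = 16);
translate([663, 723, 0]) cylinder(h = 356, r = 16);


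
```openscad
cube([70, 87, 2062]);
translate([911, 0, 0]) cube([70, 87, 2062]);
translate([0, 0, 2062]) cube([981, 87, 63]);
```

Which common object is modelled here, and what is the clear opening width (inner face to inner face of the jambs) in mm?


A door frame. The clear opening width is 841 mm.

Two 2062 mm tall posts with a header on top — a door frame. The left jamb is 70 mm wide at x = 0; the right jamb starts at x = 911. The clear opening is 911 − 70 = 841 mm.


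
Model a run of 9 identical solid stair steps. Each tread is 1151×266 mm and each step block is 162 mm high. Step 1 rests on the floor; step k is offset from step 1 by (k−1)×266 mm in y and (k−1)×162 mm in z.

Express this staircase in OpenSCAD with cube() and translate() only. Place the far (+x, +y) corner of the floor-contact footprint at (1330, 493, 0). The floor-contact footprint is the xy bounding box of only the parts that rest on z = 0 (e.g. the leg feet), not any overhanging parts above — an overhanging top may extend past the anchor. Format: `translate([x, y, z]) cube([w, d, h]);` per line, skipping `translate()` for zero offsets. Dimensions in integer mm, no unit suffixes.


translate([179, 227, 0]) cube([1151, 266, 162]);
translate([179, 493, 162]) cube([1151, 266, 162]);
translate([179, 759, 324]) cube([1151, 266, 162]);
translate([179, 1025, 486]) cube([1151, 266, 162]);
translate([179, 1291, 648]) cube([1151, 266, 162]);
translate([179, 1557, 810]) cube([1151, 266, 162]);
translate([179, 1823, 972]) cube([1151, 266, 162]);
translate([179, 2089, 1134]) cube([1151, 266, 162]);
translate([179, 2355, 1296]) cube([1151, 266, 162]);


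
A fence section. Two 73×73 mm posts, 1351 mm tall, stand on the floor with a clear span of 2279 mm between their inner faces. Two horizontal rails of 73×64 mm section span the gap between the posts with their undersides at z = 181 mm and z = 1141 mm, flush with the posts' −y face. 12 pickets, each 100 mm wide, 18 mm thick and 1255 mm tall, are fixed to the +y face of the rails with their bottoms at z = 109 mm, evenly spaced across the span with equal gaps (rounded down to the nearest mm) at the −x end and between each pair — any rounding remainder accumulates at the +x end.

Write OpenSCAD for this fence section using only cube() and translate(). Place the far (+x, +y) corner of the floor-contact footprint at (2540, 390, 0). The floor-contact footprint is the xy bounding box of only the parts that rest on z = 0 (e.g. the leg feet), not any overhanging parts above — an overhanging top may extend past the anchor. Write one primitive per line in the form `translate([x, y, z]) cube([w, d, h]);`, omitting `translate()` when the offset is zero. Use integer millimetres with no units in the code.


translate([115, 317, 0]) cube([73, 73, 1351]);
translate([2467, 317, 0]) cube([73, 73, 1351]);
translate([188, 317, 181]) cube([2279, 73, 64]);
translate([188, 317, 1141]) cube([2279, 73, 64]);
translate([271, 390, 109]) cube([100, 18, 1255]);
translate([454, 390, 109]) cube([100, 18, 1255]);
translate([637, 390, 109]) cube([100, 18, 1255]);
translate([820, 390, 109]) cube([100, 18, 1255]);
translate([1003, 390, 109]) cube([100, 18, 1255]);
translate([1186, 390, 109]) cube([100, 18, 1255]);
translate([1369, 390, 109]) cube([100, 18, 1255]);
translate([1552, 390, 109]) cube([100, 18, 1255]);
translate([1735, 390, 109]) cube([100, 18, 1255]);
translate([1918, 390, 109]) cube([100, 18, 1255]);
translate([2101, 390, 109]) cube([100, 18, 1255]);
translate([2284, 390, 109]) cube([100, 18, 1255]);


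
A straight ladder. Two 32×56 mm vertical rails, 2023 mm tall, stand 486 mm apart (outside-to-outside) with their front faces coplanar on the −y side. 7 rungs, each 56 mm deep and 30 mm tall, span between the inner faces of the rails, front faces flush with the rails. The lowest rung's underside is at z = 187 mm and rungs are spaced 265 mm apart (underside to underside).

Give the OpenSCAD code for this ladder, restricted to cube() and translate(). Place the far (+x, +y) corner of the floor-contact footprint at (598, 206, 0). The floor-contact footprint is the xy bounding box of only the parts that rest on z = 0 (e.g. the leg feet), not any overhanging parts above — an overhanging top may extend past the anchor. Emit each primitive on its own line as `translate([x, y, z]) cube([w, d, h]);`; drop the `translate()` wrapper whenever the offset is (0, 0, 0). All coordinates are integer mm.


// rung span = 486 - 2*32 = 422
// rung[k] z = 187 + k*265
translate([112, 150, 0]) cube([32, 56, 2023]);
translate([566, 150, 0]) cube([32, 56, 2023]);
translate([144, 150, 187]) cube([422, 56, 30]);
translate([144, 150, 452]) cube([422, 56, 30]);
translate([144, 150, 717]) cube([422, 56, 30]);
translate([144, 150, 982]) cube([422, 56, 30]);
translate([144, 150, 1247]) cube([422, 56, 30]);
translate([144, 150, 1512]) cube([422, 56, 30]);
translate([144, 150, 1777]) cube([422, 56, 30]);


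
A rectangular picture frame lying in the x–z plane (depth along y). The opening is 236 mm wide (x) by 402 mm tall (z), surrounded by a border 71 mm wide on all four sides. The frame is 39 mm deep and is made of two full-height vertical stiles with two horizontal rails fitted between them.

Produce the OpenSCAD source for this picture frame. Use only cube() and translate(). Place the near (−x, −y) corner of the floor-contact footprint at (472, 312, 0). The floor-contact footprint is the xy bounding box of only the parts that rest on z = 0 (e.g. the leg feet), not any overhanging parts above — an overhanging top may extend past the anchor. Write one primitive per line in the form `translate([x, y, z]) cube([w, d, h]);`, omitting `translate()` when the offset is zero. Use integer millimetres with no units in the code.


translate([472, 312, 0]) cube([71, 39, 544]);
translate([779, 312, 0]) cube([71, 39, 544]);
translate([543, 312, 0]) cube([236, 39, 71]);
translate([543, 312, 473]) cube([236, 39, 71]);


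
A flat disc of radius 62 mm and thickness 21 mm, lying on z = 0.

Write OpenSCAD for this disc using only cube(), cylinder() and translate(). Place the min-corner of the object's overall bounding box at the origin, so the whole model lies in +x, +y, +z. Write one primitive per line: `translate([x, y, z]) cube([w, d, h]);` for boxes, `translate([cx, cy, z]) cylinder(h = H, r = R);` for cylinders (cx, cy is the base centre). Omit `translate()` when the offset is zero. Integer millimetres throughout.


translate([62, 62, 0]) cylinder(h = 21, r = 62);


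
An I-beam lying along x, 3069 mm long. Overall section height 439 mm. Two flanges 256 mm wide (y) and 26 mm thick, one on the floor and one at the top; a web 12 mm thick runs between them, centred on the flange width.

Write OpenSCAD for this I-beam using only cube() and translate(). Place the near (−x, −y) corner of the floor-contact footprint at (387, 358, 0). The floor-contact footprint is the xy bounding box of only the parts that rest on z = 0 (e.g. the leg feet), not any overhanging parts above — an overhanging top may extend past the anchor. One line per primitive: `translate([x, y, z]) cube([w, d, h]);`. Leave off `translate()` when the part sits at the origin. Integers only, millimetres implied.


translate([387, 358, 0]) cube([3069, 256, 26]);
translate([387, 480, 26]) cube([3069, 12, 387]);
translate([387, 358, 413]) cube([3069, 256, 26]);


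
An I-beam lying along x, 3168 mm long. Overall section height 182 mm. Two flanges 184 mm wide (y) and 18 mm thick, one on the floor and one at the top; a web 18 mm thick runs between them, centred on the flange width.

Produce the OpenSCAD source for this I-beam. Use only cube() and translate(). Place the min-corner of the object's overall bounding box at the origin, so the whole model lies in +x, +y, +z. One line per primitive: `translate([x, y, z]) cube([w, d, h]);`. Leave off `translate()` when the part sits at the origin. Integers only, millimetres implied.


cube([3168, 184, 18]);
translate([0, 83, 18]) cube([3168, 18, 146]);
translate([0, 0, 164]) cube([3168, 184, 18]);


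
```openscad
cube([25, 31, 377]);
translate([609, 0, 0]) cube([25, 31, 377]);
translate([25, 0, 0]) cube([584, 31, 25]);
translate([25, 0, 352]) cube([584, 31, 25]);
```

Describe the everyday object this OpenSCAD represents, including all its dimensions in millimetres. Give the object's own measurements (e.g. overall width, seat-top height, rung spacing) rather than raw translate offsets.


A rectangular picture frame lying in the x–z plane (depth along y). The opening is 584 mm wide (x) by 327 mm tall (z), surrounded by a border 25 mm wide on all four sides. The frame is 31 mm deep and is made of two full-height vertical stiles with two horizontal rails fitted between them.


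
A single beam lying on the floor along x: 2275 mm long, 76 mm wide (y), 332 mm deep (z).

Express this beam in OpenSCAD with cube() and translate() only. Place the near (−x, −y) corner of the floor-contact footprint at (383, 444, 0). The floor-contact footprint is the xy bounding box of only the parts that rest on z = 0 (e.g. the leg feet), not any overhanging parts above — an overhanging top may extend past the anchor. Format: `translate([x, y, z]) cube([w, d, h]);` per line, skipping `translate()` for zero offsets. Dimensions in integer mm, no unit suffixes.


translate([383, 444, 0]) cube([2275, 76, 332]);


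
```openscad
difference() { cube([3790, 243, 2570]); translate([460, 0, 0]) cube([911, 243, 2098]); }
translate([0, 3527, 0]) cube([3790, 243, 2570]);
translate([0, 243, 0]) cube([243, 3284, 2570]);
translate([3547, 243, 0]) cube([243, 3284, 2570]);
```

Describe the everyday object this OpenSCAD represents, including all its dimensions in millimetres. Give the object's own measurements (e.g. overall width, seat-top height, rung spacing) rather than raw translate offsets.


A single room: four walls, each 2570 mm tall and 243 mm thick, enclosing an outside footprint 3790×3770 mm (x × y), no floor or roof. The front and back walls (−y and +y sides) run the full x-width; the side walls fit between their inner faces. A door opening 911 mm wide and 2098 mm tall is cut through the front wall from the floor up, its −x edge 460 mm from the wall's −x end.


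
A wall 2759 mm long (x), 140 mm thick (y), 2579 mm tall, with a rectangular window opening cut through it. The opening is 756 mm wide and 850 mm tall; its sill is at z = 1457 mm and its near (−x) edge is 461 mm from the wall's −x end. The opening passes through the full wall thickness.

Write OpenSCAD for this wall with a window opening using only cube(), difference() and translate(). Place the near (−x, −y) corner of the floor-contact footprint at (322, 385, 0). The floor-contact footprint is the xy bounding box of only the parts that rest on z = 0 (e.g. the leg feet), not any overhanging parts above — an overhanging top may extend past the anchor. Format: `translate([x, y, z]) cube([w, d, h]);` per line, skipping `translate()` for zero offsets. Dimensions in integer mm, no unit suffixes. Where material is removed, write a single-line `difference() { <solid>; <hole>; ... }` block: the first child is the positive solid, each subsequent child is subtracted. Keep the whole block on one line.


difference() { translate([322, 385, 0]) cube([2759, 140, 2579]); translate([783, 385, 1457]) cube([756, 140, 850]); }


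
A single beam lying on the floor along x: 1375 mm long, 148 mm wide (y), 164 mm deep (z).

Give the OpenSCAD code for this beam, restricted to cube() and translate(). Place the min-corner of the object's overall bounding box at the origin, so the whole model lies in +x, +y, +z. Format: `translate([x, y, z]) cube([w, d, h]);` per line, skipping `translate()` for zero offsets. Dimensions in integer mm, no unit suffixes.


cube([1375, 148, 164]);


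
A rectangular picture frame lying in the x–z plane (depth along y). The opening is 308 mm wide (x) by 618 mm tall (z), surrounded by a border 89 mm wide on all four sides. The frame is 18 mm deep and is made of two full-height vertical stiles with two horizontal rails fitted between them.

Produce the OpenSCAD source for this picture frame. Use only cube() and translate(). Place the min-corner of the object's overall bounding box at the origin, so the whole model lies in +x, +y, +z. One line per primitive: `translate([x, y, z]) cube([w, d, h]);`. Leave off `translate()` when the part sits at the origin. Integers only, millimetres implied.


cube([89, 18, 796]);
translate([397, 0, 0]) cube([89, 18, 796]);
translate([89, 0, 0]) cube([308, 18, 89]);
translate([89, 0, 707]) cube([308, 18, 89]);


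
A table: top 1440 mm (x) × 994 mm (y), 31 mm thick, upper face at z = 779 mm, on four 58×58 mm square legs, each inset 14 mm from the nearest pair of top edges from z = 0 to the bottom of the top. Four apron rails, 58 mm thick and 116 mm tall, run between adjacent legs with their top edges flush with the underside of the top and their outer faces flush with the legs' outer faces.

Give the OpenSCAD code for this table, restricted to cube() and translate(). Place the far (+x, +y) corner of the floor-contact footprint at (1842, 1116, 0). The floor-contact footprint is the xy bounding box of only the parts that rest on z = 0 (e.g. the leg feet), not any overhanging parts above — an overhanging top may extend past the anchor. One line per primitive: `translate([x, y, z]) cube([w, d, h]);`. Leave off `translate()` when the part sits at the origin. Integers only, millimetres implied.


translate([416, 136, 748]) cube([1440, 994, 31]);
translate([430, 150, 0]) cube([58, 58, 748]);
translate([1784, 150, 0]) cube([58, 58, 748]);
translate([430, 1058, 0]) cube([58, 58, 748]);
translate([1784, 1058, 0]) cube([58, 58, 748]);
translate([488, 150, 632]) cube([1296, 58, 116]);
translate([488, 1058, 632]) cube([1296, 58, 116]);
translate([430, 208, 632]) cube([58, 850, 116]);
translate([1784, 208, 632]) cube([58, 850, 116]);


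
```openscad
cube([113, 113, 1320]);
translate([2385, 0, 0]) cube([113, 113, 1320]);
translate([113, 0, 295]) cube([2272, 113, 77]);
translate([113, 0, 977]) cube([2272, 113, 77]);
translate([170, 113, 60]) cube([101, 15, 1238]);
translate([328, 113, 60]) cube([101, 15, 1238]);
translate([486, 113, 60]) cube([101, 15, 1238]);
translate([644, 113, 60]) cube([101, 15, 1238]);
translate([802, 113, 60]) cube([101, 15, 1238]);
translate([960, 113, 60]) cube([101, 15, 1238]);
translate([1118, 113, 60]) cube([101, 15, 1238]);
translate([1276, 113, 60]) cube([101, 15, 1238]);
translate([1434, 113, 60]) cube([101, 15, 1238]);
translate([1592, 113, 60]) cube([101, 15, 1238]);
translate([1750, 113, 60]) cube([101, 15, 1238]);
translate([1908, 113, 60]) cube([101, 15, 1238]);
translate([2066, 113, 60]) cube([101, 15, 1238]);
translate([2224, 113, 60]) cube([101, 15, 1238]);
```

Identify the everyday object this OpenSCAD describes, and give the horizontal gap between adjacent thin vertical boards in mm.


A fence section. The picket gap is 57 mm.

Two posts, two rails, 14 pickets — a fence section. Span 2272 mm holds 14 pickets of 101 mm with 15 equal gaps: ⌊(2272 − 14·101) / 15⌋ = 57 mm.


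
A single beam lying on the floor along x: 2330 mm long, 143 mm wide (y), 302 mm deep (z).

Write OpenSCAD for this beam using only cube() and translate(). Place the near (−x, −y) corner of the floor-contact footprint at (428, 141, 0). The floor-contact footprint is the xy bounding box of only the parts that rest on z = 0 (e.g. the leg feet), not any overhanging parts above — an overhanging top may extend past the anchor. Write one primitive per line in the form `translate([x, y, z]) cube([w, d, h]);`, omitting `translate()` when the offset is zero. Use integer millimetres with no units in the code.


translate([428, 141, 0]) cube([2330, 143, 302]);


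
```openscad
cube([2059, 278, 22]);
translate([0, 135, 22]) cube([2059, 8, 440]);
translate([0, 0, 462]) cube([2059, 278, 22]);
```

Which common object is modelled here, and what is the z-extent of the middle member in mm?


An I-beam. The web height is 440 mm.

Two wide flanges with a thin centred web — an I-beam. Overall 484 mm minus two 22 mm flanges gives a web of 484 − 2·22 = 440 mm.


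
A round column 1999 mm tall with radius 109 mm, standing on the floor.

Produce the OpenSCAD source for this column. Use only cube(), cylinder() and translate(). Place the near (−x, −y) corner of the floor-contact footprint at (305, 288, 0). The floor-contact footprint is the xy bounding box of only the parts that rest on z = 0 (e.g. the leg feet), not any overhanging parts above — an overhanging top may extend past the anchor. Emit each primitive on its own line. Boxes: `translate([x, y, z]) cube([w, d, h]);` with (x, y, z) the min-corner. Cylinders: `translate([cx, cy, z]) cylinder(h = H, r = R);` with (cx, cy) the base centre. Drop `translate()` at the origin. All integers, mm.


translate([414, 397, 0]) cylinder(h = 1999, r = 109);


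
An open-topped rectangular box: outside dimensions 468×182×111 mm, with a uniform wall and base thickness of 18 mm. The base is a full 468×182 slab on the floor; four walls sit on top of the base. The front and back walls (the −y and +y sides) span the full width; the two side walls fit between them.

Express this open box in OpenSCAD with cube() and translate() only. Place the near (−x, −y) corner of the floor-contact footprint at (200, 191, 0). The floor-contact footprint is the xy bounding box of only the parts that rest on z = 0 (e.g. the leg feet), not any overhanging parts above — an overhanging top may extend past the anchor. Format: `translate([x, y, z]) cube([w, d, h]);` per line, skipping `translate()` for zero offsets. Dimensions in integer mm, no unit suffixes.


translate([200, 191, 0]) cube([468, 182, 18]);
translate([200, 191, 18]) cube([468, 18, 93]);
translate([200, 355, 18]) cube([468, 18, 93]);
translate([200, 209, 18]) cube([18, 146, 93]);
translate([650, 209, 18]) cube([18, 146, 93]);


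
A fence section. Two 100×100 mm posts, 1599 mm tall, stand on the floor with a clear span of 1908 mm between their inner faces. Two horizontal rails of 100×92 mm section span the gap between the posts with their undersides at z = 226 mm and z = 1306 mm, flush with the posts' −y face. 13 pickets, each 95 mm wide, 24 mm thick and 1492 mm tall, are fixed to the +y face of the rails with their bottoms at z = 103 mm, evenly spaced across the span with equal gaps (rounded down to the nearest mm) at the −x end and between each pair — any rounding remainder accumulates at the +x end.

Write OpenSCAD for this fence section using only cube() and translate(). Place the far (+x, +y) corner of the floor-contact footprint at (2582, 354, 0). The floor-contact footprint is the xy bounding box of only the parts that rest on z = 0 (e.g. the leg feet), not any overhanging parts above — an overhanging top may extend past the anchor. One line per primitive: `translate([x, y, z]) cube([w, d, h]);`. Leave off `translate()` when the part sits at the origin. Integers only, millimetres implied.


translate([474, 254, 0]) cube([100, 100, 1599]);
translate([2482, 254, 0]) cube([100, 100, 1599]);
translate([574, 254, 226]) cube([1908, 100, 92]);
translate([574, 254, 1306]) cube([1908, 100, 92]);
translate([622, 354, 103]) cube([95, 24, 1492]);
translate([765, 354, 103]) cube([95, 24, 1492]);
translate([908, 354, 103]) cube([95, 24, 1492]);
translate([1051, 354, 103]) cube([95, 24, 1492]);
translate([1194, 354, 103]) cube([95, 24, 1492]);
translate([1337, 354, 103]) cube([95, 24, 1492]);
translate([1480, 354, 103]) cube([95, 24, 1492]);
translate([1623, 354, 103]) cube([95, 24, 1492]);
translate([1766, 354, 103]) cube([95, 24, 1492]);
translate([1909, 354, 103]) cube([95, 24, 1492]);
translate([2052, 354, 103]) cube([95, 24, 1492]);
translate([2195, 354, 103]) cube([95, 24, 1492]);
translate([2338, 354, 103]) cube([95, 24, 1492]);


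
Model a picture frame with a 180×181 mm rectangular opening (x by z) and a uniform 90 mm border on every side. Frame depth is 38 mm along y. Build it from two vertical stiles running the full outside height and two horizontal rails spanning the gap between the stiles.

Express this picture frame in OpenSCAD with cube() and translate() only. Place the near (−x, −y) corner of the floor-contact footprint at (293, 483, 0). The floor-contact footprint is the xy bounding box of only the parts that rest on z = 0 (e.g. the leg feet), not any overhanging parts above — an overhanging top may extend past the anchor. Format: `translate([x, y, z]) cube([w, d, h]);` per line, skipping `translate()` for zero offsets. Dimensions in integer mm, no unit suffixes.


translate([293, 483, 0]) cube([90, 38, 361]);
translate([563, 483, 0]) cube([90, 38, 361]);
translate([383, 483, 0]) cube([180, 38, 90]);
translate([383, 483, 271]) cube([180, 38, 90]);


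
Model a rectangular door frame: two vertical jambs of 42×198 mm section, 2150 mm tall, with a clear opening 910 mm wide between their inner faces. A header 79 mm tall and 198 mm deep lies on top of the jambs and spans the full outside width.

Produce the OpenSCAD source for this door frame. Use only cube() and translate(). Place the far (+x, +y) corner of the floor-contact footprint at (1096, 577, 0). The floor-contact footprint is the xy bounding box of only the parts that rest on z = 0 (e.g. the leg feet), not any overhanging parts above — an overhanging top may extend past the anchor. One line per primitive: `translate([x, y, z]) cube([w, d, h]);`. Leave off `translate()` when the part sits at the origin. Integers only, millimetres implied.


translate([102, 379, 0]) cube([42, 198, 2150]);
translate([1054, 379, 0]) cube([42, 198, 2150]);
translate([102, 379, 2150]) cube([994, 198, 79]);


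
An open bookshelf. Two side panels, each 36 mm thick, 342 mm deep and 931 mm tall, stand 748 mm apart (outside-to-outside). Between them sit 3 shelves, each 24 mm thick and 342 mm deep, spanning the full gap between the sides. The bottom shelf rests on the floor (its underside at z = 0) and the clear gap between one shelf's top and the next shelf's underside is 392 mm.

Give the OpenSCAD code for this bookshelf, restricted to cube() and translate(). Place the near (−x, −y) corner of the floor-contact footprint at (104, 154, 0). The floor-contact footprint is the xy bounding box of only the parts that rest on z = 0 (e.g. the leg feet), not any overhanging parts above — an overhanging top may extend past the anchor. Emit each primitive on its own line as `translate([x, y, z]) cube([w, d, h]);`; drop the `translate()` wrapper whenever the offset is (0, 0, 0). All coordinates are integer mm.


translate([104, 154, 0]) cube([36, 342, 931]);
translate([816, 154, 0]) cube([36, 342, 931]);
translate([140, 154, 0]) cube([676, 342, 24]);
translate([140, 154, 416]) cube([676, 342, 24]);
translate([140, 154, 832]) cube([676, 342, 24]);


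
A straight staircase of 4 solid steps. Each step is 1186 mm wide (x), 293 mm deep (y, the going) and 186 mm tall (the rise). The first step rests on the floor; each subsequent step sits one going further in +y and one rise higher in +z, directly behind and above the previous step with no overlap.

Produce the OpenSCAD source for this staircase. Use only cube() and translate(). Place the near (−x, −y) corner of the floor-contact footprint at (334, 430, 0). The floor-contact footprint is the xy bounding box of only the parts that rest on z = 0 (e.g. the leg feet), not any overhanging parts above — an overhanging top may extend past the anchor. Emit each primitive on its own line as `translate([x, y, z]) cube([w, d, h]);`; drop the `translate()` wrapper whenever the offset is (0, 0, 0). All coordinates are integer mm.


translate([334, 430, 0]) cube([1186, 293, 186]);
translate([334, 723, 186]) cube([1186, 293, 186]);
translate([334, 1016, 372]) cube([1186, 293, 186]);
translate([334, 1309, 558]) cube([1186, 293, 186]);


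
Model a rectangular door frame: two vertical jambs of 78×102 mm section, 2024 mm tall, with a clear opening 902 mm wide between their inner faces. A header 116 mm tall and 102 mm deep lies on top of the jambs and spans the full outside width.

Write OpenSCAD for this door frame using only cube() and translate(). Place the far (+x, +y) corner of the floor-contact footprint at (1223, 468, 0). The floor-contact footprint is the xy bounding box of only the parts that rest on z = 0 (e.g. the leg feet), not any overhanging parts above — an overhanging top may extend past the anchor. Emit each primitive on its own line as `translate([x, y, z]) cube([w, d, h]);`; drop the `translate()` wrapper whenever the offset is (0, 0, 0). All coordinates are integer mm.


translate([165, 366, 0]) cube([78, 102, 2024]);
translate([1145, 366, 0]) cube([78, 102, 2024]);
translate([165, 366, 2024]) cube([1058, 102, 116]);


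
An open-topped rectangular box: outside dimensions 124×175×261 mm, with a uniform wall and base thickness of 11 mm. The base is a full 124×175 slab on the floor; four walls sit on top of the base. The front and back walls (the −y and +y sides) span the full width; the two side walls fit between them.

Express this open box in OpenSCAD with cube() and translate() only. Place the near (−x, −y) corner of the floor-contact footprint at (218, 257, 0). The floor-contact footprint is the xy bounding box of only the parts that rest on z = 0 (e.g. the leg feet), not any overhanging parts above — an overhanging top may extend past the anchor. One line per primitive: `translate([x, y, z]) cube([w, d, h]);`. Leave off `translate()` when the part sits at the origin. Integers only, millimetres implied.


translate([218, 257, 0]) cube([124, 175, 11]);
translate([218, 257, 11]) cube([124, 11, 250]);
translate([218, 421, 11]) cube([124, 11, 250]);
translate([218, 268, 11]) cube([11, 153, 250]);
translate([331, 268, 11]) cube([11, 153, 250]);


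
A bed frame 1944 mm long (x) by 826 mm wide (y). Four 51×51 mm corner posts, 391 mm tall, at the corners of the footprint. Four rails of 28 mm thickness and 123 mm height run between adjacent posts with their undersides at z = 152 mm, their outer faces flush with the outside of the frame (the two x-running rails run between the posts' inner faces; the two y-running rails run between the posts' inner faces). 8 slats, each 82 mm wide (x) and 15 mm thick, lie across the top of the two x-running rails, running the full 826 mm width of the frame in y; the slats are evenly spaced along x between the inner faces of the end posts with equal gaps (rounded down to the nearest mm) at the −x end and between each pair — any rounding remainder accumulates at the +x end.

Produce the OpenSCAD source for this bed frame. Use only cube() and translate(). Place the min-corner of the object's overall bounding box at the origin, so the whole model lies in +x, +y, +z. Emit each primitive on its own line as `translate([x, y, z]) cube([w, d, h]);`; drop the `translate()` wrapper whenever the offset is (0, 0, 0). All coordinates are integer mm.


// slat z = rail_z + rail_h = 152 + 123 = 275
// slat gap = ⌊(1842 − 8·82) / 9⌋ = 131
cube([51, 51, 391]);
translate([0, 775, 0]) cube([51, 51, 391]);
translate([1893, 0, 0]) cube([51, 51, 391]);
translate([1893, 775, 0]) cube([51, 51, 391]);
translate([51, 0, 152]) cube([1842, 28, 123]);
translate([51, 798, 152]) cube([1842, 28, 123]);
translate([0, 51, 152]) cube([28, 724, 123]);
translate([1916, 51, 152]) cube([28, 724, 123]);
translate([182, 0, 275]) cube([82, 826, 15]);
translate([395, 0, 275]) cube([82, 826, 15]);
translate([608, 0, 275]) cube([82, 826, 15]);
translate([821, 0, 275]) cube([82, 826, 15]);
translate([1034, 0, 275]) cube([82, 826, 15]);
translate([1247, 0, 275]) cube([82, 826, 15]);
translate([1460, 0, 275]) cube([82, 826, 15]);
translate([1673, 0, 275]) cube([82, 826, 15]);
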